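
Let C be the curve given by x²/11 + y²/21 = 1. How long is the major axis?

2√21

Center (0, 0). The larger denominator 21 sits under the y-term, so the major axis is vertical; a² = 21, b² = 11.
a² = 21 so a = √21; the major axis has length 2a = 2√21.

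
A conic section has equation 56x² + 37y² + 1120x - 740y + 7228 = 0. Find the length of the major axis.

Collect terms: 56(x² + 20x) + 37(y² - 20y) = -7228
Complete the square in x and y: 56(x + 10)² + 37(y - 10)² = -7228 + 5600 + 3700 = 2072
Divide by 2072: (x + 10)²/37 + (y - 10)²/56 = 1
Ellipse, center (-10, 10), major axis vertical; a² = 56, b² = 37.
a² = 56 so a = 2√14; the major axis has length 2a = 4√14.

4√14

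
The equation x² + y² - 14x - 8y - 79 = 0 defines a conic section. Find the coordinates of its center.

(7, 4)

Rearranging, (x² - 14x) + (y² - 8y) = 79.
Complete the square: (x - 7)² + (y - 4)² = 79 + 49 + 16 = 144
So (x - 7)² + (y - 4)² = 144.
Circle centered at (7, 4) with r² = 144.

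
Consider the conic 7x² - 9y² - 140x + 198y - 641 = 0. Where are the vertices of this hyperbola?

(4, 11) and (16, 11)

Group the x- and y-terms: 7(x² - 20x) -9(y² - 22y) = 641
Completing the square gives 7(x - 10)² -9(y - 11)² = 641 + 700 - 1089 = 252.
Divide by 252: (x - 10)²/36 - (y - 11)²/28 = 1
Hyperbola, center (10, 11), transverse axis horizontal; a² = 36, b² = 28.
a = 6. Vertices at (h ± a, k).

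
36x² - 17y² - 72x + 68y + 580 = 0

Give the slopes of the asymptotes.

Group the x- and y-terms: 36(x² - 2x) -17(y² - 4y) = -580
Complete the square in x and y: 36(x - 1)² -17(y - 2)² = -580 + 36 - 68 = -612
Divide through by -612 to get (y - 2)²/36 - (x - 1)²/17 = 1.
Hyperbola, center (1, 2), transverse axis vertical; a² = 36, b² = 17.
For a vertical hyperbola the asymptotes have slope ±a/b.
Here that is ±6/√17 = ±6√17/17.

6√17/17 and -6√17/17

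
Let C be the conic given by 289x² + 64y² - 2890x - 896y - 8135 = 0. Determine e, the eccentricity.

e = 15/17

Group: 289(x² - 10x) + 64(y² - 14y) = 8135
Complete the square: 289(x - 5)² + 64(y - 7)² = 8135 + 7225 + 3136 = 18496
Divide by 18496: (x - 5)²/64 + (y - 7)²/289 = 1
Ellipse, center (5, 7), major axis vertical; a² = 289, b² = 64.
c² = a² - b² = 225, so c = 15.
e = c/a = 15/17.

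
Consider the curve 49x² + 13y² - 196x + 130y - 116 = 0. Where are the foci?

Rearranging, 49(x² - 4x) + 13(y² + 10y) = 116.
Complete the square: 49(x - 2)² + 13(y + 5)² = 116 + 196 + 325 = 637
Divide by 637: (x - 2)²/13 + (y + 5)²/49 = 1
Ellipse, center (2, -5), major axis vertical; a² = 49, b² = 13.
c² = a² - b² = 49 - 13 = 36, so c = 6.
Foci lie on the vertical axis through the center: (h, k ± c).

(2, -11) and (2, 1)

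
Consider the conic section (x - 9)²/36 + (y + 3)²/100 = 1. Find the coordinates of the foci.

(9, -11) and (9, 5)

Center (9, -3). The larger denominator 100 sits under the y-term, so the major axis is vertical; a² = 100, b² = 36.
c² = a² - b² = 100 - 36 = 64, so c = 8.
Foci lie on the vertical axis through the center: (h, k ± c).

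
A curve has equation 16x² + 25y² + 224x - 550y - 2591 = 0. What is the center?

(-7, 11)

16(x² + 14x) + 25(y² - 22y) = 2591
Complete the square: 16(x + 7)² + 25(y - 11)² = 2591 + 784 + 3025 = 6400
Dividing both sides by 6400: (x + 7)²/400 + (y - 11)²/256 = 1
Ellipse with center (-7, 11).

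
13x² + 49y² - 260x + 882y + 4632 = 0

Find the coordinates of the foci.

Rearranging, 13(x² - 20x) + 49(y² + 18y) = -4632.
Completing the square gives 13(x - 10)² + 49(y + 9)² = -4632 + 1300 + 3969 = 637.
Dividing both sides by 637: (x - 10)²/49 + (y + 9)²/13 = 1
Ellipse, center (10, -9), major axis horizontal; a² = 49, b² = 13.
c² = a² - b² = 49 - 13 = 36, so c = 6.
Foci lie on the horizontal axis through the center: (h ± c, k).

(4, -9) and (16, -9)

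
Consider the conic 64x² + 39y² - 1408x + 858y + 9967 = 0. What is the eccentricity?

Rearranging, 64(x² - 22x) + 39(y² + 22y) = -9967.
64(x - 11)² + 39(y + 11)² = -9967 + 7744 + 4719 = 2496
Divide by 2496: (x - 11)²/39 + (y + 11)²/64 = 1
Ellipse, center (11, -11), major axis vertical; a² = 64, b² = 39.
c² = a² - b² = 25, so c = 5.
e = c/a = 5/8.

e = 5/8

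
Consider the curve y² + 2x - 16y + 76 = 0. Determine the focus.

Only y is squared. Complete the square in y: (y - 8)² = -2(x + 6).
Vertex (-6, 8); 4p = -2 so p = -1/2. Opens left.
Focus is p units from the vertex along the axis: (h + p, k).

(-13/2, 8)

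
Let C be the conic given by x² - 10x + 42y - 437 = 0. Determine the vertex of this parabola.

Only x is squared. Complete the square in x: (x - 5)² = -42(y - 11).
Vertex (5, 11); 4p = -42 so p = -21/2. Opens down.

(5, 11)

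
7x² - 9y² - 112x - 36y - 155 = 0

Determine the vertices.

(-1, -2) and (17, -2)

Group the x- and y-terms: 7(x² - 16x) -9(y² + 4y) = 155
7(x - 8)² -9(y + 2)² = 155 + 448 - 36 = 567
Divide by 567: (x - 8)²/81 - (y + 2)²/63 = 1
Hyperbola, center (8, -2), transverse axis horizontal; a² = 81, b² = 63.
a = 9. Vertices at (h ± a, k).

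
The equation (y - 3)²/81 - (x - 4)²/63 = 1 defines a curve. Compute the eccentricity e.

e = 4/3

Center (4, 3). The positive term is the y-term, so the transverse axis is vertical; a² = 81, b² = 63.
c² = a² + b² = 144, so c = 12.
e = c/a = 12/9 = 4/3.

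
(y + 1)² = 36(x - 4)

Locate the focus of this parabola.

(13, -1)

Vertex (4, -1); 4p = 36 so p = 9. Opens right.
Focus is p units from the vertex along the axis: (h + p, k).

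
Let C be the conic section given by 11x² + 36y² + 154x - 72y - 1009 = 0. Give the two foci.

Rearranging, 11(x² + 14x) + 36(y² - 2y) = 1009.
Completing the square gives 11(x + 7)² + 36(y - 1)² = 1009 + 539 + 36 = 1584.
Divide through by 1584 to get (x + 7)²/144 + (y - 1)²/44 = 1.
Ellipse, center (-7, 1), major axis horizontal; a² = 144, b² = 44.
c² = a² - b² = 144 - 44 = 100, so c = 10.
Foci lie on the horizontal axis through the center: (h ± c, k).

(-17, 1) and (3, 1)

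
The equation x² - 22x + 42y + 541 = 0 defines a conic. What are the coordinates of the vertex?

(11, -10)

Only x is squared. Complete the square in x: (x - 11)² = -42(y + 10).
Vertex (11, -10); 4p = -42 so p = -21/2. Opens down.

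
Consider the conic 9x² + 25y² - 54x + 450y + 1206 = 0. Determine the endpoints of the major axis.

(-7, -9) and (13, -9)

Group: 9(x² - 6x) + 25(y² + 18y) = -1206
Completing the square gives 9(x - 3)² + 25(y + 9)² = -1206 + 81 + 2025 = 900.
Divide by 900: (x - 3)²/100 + (y + 9)²/36 = 1
Ellipse, center (3, -9), major axis horizontal; a² = 100, b² = 36.
a = 10. Vertices at (h ± a, k).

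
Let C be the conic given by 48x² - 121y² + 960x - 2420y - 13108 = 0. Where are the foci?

(-23, -10) and (3, -10)

Group the x- and y-terms: 48(x² + 20x) -121(y² + 20y) = 13108
Complete the square: 48(x + 10)² -121(y + 10)² = 13108 + 4800 - 12100 = 5808
Divide through by 5808 to get (x + 10)²/121 - (y + 10)²/48 = 1.
Hyperbola, center (-10, -10), transverse axis horizontal; a² = 121, b² = 48.
c² = a² + b² = 121 + 48 = 169, so c = 13.
Foci lie on the horizontal axis through the center: (h ± c, k).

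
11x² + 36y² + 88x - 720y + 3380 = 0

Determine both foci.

(-9, 10) and (1, 10)

Group: 11(x² + 8x) + 36(y² - 20y) = -3380
Completing the square gives 11(x + 4)² + 36(y - 10)² = -3380 + 176 + 3600 = 396.
Dividing both sides by 396: (x + 4)²/36 + (y - 10)²/11 = 1
Ellipse, center (-4, 10), major axis horizontal; a² = 36, b² = 11.
c² = a² - b² = 36 - 11 = 25, so c = 5.
Foci lie on the horizontal axis through the center: (h ± c, k).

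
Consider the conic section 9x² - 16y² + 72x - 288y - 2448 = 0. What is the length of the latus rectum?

27/2

Collect terms: 9(x² + 8x) -16(y² + 18y) = 2448
Completing the square gives 9(x + 4)² -16(y + 9)² = 2448 + 144 - 1296 = 1296.
Divide through by 1296 to get (x + 4)²/144 - (y + 9)²/81 = 1.
Hyperbola, center (-4, -9), transverse axis horizontal; a² = 144, b² = 81.
Latus rectum length = 2b²/a = 2·81/12 = 27/2.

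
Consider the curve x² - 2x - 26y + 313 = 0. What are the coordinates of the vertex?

(1, 12)

Only x is squared. Complete the square in x: (x - 1)² = 26(y - 12).
Vertex (1, 12); 4p = 26 so p = 13/2. Opens up.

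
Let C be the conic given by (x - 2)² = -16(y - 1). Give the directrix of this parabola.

y = 5

Vertex (2, 1); 4p = -16 so p = -4. Opens down.
Directrix is the horizontal line y = k − p = 1 − (-4) = 5.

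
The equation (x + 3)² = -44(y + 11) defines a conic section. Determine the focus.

Vertex (-3, -11); 4p = -44 so p = -11. Opens down.
Focus is p units from the vertex along the axis: (h, k + p).

(-3, -22)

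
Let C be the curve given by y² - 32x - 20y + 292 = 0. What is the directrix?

Only y is squared. Complete the square in y: (y - 10)² = 32(x - 6).
Vertex (6, 10); 4p = 32 so p = 8. Opens right.
Directrix is the vertical line x = h − p = 6 − (8) = -2.

x = -2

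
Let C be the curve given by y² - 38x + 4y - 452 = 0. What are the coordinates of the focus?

(-5/2, -2)

Only y is squared. Complete the square in y: (y + 2)² = 38(x + 12).
Vertex (-12, -2); 4p = 38 so p = 19/2. Opens right.
Focus is p units from the vertex along the axis: (h + p, k).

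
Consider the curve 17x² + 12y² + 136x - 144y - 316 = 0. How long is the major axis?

17(x² + 8x) + 12(y² - 12y) = 316
Completing the square gives 17(x + 4)² + 12(y - 6)² = 316 + 272 + 432 = 1020.
Dividing both sides by 1020: (x + 4)²/60 + (y - 6)²/85 = 1
Ellipse, center (-4, 6), major axis vertical; a² = 85, b² = 60.
a² = 85 so a = √85; the major axis has length 2a = 2√85.

2√85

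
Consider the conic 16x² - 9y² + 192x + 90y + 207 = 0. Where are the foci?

16(x² + 12x) -9(y² - 10y) = -207
Complete the square: 16(x + 6)² -9(y - 5)² = -207 + 576 - 225 = 144
Divide through by 144 to get (x + 6)²/9 - (y - 5)²/16 = 1.
Hyperbola, center (-6, 5), transverse axis horizontal; a² = 9, b² = 16.
c² = a² + b² = 9 + 16 = 25, so c = 5.
Foci lie on the horizontal axis through the center: (h ± c, k).

(-11, 5) and (-1, 5)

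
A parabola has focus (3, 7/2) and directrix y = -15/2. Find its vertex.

(3, -2)

The vertex is the midpoint between the focus and the directrix along the axis of symmetry.
Axis is vertical (directrix is horizontal). Vertex y-coordinate = (7/2 + (-15/2))/2 = -2; x-coordinate = 3.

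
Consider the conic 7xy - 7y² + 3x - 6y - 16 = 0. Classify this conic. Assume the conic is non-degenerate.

A = 0, B = 7, C = -7.
Discriminant B² − 4AC = 7² − 4·0·(-7) = 49.
B² − 4AC > 0 ⇒ hyperbola.

hyperbola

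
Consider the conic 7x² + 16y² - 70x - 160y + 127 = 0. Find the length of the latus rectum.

Group: 7(x² - 10x) + 16(y² - 10y) = -127
Complete the square in x and y: 7(x - 5)² + 16(y - 5)² = -127 + 175 + 400 = 448
Divide through by 448 to get (x - 5)²/64 + (y - 5)²/28 = 1.
Ellipse, center (5, 5), major axis horizontal; a² = 64, b² = 28.
Latus rectum length = 2b²/a = 2·28/8 = 7.

7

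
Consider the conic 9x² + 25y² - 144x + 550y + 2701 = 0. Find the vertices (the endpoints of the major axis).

(-2, -11) and (18, -11)

Group the x- and y-terms: 9(x² - 16x) + 25(y² + 22y) = -2701
Complete the square: 9(x - 8)² + 25(y + 11)² = -2701 + 576 + 3025 = 900
Dividing both sides by 900: (x - 8)²/100 + (y + 11)²/36 = 1
Ellipse, center (8, -11), major axis horizontal; a² = 100, b² = 36.
a = 10. Vertices at (h ± a, k).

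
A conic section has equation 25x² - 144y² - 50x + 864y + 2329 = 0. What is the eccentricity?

Rearranging, 25(x² - 2x) -144(y² - 6y) = -2329.
Complete the square: 25(x - 1)² -144(y - 3)² = -2329 + 25 - 1296 = -3600
Divide through by -3600 to get (y - 3)²/25 - (x - 1)²/144 = 1.
Hyperbola, center (1, 3), transverse axis vertical; a² = 25, b² = 144.
c² = a² + b² = 169, so c = 13.
e = c/a = 13/5.

e = 13/5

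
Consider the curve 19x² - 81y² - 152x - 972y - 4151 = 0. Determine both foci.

(-6, -6) and (14, -6)

Group the x- and y-terms: 19(x² - 8x) -81(y² + 12y) = 4151
19(x - 4)² -81(y + 6)² = 4151 + 304 - 2916 = 1539
Dividing both sides by 1539: (x - 4)²/81 - (y + 6)²/19 = 1
Hyperbola, center (4, -6), transverse axis horizontal; a² = 81, b² = 19.
c² = a² + b² = 81 + 19 = 100, so c = 10.
Foci lie on the horizontal axis through the center: (h ± c, k).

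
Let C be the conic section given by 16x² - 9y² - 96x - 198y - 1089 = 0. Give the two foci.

(-2, -11) and (8, -11)

Group: 16(x² - 6x) -9(y² + 22y) = 1089
Completing the square gives 16(x - 3)² -9(y + 11)² = 1089 + 144 - 1089 = 144.
Dividing both sides by 144: (x - 3)²/9 - (y + 11)²/16 = 1
Hyperbola, center (3, -11), transverse axis horizontal; a² = 9, b² = 16.
c² = a² + b² = 9 + 16 = 25, so c = 5.
Foci lie on the horizontal axis through the center: (h ± c, k).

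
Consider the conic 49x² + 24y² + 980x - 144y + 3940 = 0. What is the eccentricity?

Group the x- and y-terms: 49(x² + 20x) + 24(y² - 6y) = -3940
Complete the square in x and y: 49(x + 10)² + 24(y - 3)² = -3940 + 4900 + 216 = 1176
Dividing both sides by 1176: (x + 10)²/24 + (y - 3)²/49 = 1
Ellipse, center (-10, 3), major axis vertical; a² = 49, b² = 24.
c² = a² - b² = 25, so c = 5.
e = c/a = 5/7.

e = 5/7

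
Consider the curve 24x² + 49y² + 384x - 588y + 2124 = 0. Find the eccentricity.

e = 5/7

Group: 24(x² + 16x) + 49(y² - 12y) = -2124
24(x + 8)² + 49(y - 6)² = -2124 + 1536 + 1764 = 1176
Dividing both sides by 1176: (x + 8)²/49 + (y - 6)²/24 = 1
Ellipse, center (-8, 6), major axis horizontal; a² = 49, b² = 24.
c² = a² - b² = 25, so c = 5.
e = c/a = 5/7.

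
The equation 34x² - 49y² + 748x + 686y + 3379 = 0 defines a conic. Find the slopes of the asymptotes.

√34/7 and -√34/7

34(x² + 22x) -49(y² - 14y) = -3379
Complete the square: 34(x + 11)² -49(y - 7)² = -3379 + 4114 - 2401 = -1666
Divide by -1666: (y - 7)²/34 - (x + 11)²/49 = 1
Hyperbola, center (-11, 7), transverse axis vertical; a² = 34, b² = 49.
For a vertical hyperbola the asymptotes have slope ±a/b.
Here that is ±√34/7.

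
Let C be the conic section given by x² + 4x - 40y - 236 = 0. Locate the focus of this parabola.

(-2, 4)

Only x is squared. Complete the square in x: (x + 2)² = 40(y + 6).
Vertex (-2, -6); 4p = 40 so p = 10. Opens up.
Focus is p units from the vertex along the axis: (h, k + p).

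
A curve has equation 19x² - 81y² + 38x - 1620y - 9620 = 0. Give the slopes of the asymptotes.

√19/9 and -√19/9

Collect terms: 19(x² + 2x) -81(y² + 20y) = 9620
19(x + 1)² -81(y + 10)² = 9620 + 19 - 8100 = 1539
Divide through by 1539 to get (x + 1)²/81 - (y + 10)²/19 = 1.
Hyperbola, center (-1, -10), transverse axis horizontal; a² = 81, b² = 19.
For a horizontal hyperbola the asymptotes have slope ±b/a.
Here that is ±√19/9.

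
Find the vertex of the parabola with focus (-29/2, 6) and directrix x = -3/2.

The vertex is the midpoint between the focus and the directrix along the axis of symmetry.
Axis is horizontal (directrix is vertical). Vertex x-coordinate = (-29/2 + (-3/2))/2 = -8; y-coordinate = 6.

(-8, 6)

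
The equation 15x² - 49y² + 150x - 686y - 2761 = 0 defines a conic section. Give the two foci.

(-13, -7) and (3, -7)

15(x² + 10x) -49(y² + 14y) = 2761
15(x + 5)² -49(y + 7)² = 2761 + 375 - 2401 = 735
Divide through by 735 to get (x + 5)²/49 - (y + 7)²/15 = 1.
Hyperbola, center (-5, -7), transverse axis horizontal; a² = 49, b² = 15.
c² = a² + b² = 49 + 15 = 64, so c = 8.
Foci lie on the horizontal axis through the center: (h ± c, k).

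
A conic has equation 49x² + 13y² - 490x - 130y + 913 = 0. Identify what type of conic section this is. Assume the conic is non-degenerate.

No xy term. Coefficients of x² and y² are A = 49, C = 13.
A and C have the same sign but A ≠ C ⇒ ellipse.

ellipse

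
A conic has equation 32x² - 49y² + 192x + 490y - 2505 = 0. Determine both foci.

(-12, 5) and (6, 5)

Group: 32(x² + 6x) -49(y² - 10y) = 2505
32(x + 3)² -49(y - 5)² = 2505 + 288 - 1225 = 1568
Divide through by 1568 to get (x + 3)²/49 - (y - 5)²/32 = 1.
Hyperbola, center (-3, 5), transverse axis horizontal; a² = 49, b² = 32.
c² = a² + b² = 49 + 32 = 81, so c = 9.
Foci lie on the horizontal axis through the center: (h ± c, k).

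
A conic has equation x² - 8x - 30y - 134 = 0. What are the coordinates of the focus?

(4, 5/2)

Only x is squared. Complete the square in x: (x - 4)² = 30(y + 5).
Vertex (4, -5); 4p = 30 so p = 15/2. Opens up.
Focus is p units from the vertex along the axis: (h, k + p).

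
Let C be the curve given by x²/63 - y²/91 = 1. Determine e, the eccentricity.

Center (0, 0). The positive term is the x-term, so the transverse axis is horizontal; a² = 63, b² = 91.
c² = a² + b² = 154, so c = √154.
e = c/a = √154/3√7 = √22/3.

e = √22/3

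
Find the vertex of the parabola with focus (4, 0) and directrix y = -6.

The vertex is the midpoint between the focus and the directrix along the axis of symmetry.
Axis is vertical (directrix is horizontal). Vertex y-coordinate = (0 + (-6))/2 = -3; x-coordinate = 4.

(4, -3)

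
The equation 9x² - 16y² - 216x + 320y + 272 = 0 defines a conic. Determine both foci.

Group: 9(x² - 24x) -16(y² - 20y) = -272
Completing the square gives 9(x - 12)² -16(y - 10)² = -272 + 1296 - 1600 = -576.
Divide by -576: (y - 10)²/36 - (x - 12)²/64 = 1
Hyperbola, center (12, 10), transverse axis vertical; a² = 36, b² = 64.
c² = a² + b² = 36 + 64 = 100, so c = 10.
Foci lie on the vertical axis through the center: (h, k ± c).

(12, 0) and (12, 20)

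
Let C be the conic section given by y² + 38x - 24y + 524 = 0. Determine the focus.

(-39/2, 12)

Only y is squared. Complete the square in y: (y - 12)² = -38(x + 10).
Vertex (-10, 12); 4p = -38 so p = -19/2. Opens left.
Focus is p units from the vertex along the axis: (h + p, k).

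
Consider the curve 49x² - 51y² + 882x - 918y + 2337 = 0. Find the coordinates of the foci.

(-9, -19) and (-9, 1)

Rearranging, 49(x² + 18x) -51(y² + 18y) = -2337.
Completing the square gives 49(x + 9)² -51(y + 9)² = -2337 + 3969 - 4131 = -2499.
Divide by -2499: (y + 9)²/49 - (x + 9)²/51 = 1
Hyperbola, center (-9, -9), transverse axis vertical; a² = 49, b² = 51.
c² = a² + b² = 49 + 51 = 100, so c = 10.
Foci lie on the vertical axis through the center: (h, k ± c).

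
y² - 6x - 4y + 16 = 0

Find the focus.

(7/2, 2)

Only y is squared. Complete the square in y: (y - 2)² = 6(x - 2).
Vertex (2, 2); 4p = 6 so p = 3/2. Opens right.
Focus is p units from the vertex along the axis: (h + p, k).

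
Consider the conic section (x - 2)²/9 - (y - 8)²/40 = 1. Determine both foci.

Center (2, 8). The positive term is the x-term, so the transverse axis is horizontal; a² = 9, b² = 40.
c² = a² + b² = 9 + 40 = 49, so c = 7.
Foci lie on the horizontal axis through the center: (h ± c, k).

(-5, 8) and (9, 8)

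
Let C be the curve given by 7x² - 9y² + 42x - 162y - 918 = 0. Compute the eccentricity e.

e = 4/3

Rearranging, 7(x² + 6x) -9(y² + 18y) = 918.
Complete the square in x and y: 7(x + 3)² -9(y + 9)² = 918 + 63 - 729 = 252
Dividing both sides by 252: (x + 3)²/36 - (y + 9)²/28 = 1
Hyperbola, center (-3, -9), transverse axis horizontal; a² = 36, b² = 28.
c² = a² + b² = 64, so c = 8.
e = c/a = 8/6 = 4/3.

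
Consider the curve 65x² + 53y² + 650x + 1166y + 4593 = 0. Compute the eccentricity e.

Group the x- and y-terms: 65(x² + 10x) + 53(y² + 22y) = -4593
65(x + 5)² + 53(y + 11)² = -4593 + 1625 + 6413 = 3445
Divide by 3445: (x + 5)²/53 + (y + 11)²/65 = 1
Ellipse, center (-5, -11), major axis vertical; a² = 65, b² = 53.
c² = a² - b² = 12, so c = 2√3.
e = c/a = 2√3/√65 = 2√195/65.

e = 2√195/65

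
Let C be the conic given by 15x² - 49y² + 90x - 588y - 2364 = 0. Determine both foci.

Group: 15(x² + 6x) -49(y² + 12y) = 2364
Completing the square gives 15(x + 3)² -49(y + 6)² = 2364 + 135 - 1764 = 735.
Dividing both sides by 735: (x + 3)²/49 - (y + 6)²/15 = 1
Hyperbola, center (-3, -6), transverse axis horizontal; a² = 49, b² = 15.
c² = a² + b² = 49 + 15 = 64, so c = 8.
Foci lie on the horizontal axis through the center: (h ± c, k).

(-11, -6) and (5, -6)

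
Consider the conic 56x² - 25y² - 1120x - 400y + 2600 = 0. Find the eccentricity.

56(x² - 20x) -25(y² + 16y) = -2600
56(x - 10)² -25(y + 8)² = -2600 + 5600 - 1600 = 1400
Dividing both sides by 1400: (x - 10)²/25 - (y + 8)²/56 = 1
Hyperbola, center (10, -8), transverse axis horizontal; a² = 25, b² = 56.
c² = a² + b² = 81, so c = 9.
e = c/a = 9/5.

e = 9/5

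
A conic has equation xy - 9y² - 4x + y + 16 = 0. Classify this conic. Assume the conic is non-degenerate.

hyperbola

A = 0, B = 1, C = -9.
Discriminant B² − 4AC = 1² − 4·0·(-9) = 1.
B² − 4AC > 0 ⇒ hyperbola.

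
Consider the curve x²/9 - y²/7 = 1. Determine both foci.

Center (0, 0). The positive term is the x-term, so the transverse axis is horizontal; a² = 9, b² = 7.
c² = a² + b² = 9 + 7 = 16, so c = 4.
Foci lie on the horizontal axis through the center: (h ± c, k).

(-4, 0) and (4, 0)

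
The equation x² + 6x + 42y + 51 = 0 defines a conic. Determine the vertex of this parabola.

(-3, -1)

Only x is squared. Complete the square in x: (x + 3)² = -42(y + 1).
Vertex (-3, -1); 4p = -42 so p = -21/2. Opens down.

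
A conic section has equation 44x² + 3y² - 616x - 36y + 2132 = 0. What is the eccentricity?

e = √451/22

Group: 44(x² - 14x) + 3(y² - 12y) = -2132
44(x - 7)² + 3(y - 6)² = -2132 + 2156 + 108 = 132
Divide through by 132 to get (x - 7)²/3 + (y - 6)²/44 = 1.
Ellipse, center (7, 6), major axis vertical; a² = 44, b² = 3.
c² = a² - b² = 41, so c = √41.
e = c/a = √41/2√11 = √451/22.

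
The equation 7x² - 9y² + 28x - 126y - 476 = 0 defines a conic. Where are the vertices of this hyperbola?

(-5, -7) and (1, -7)

Collect terms: 7(x² + 4x) -9(y² + 14y) = 476
Completing the square gives 7(x + 2)² -9(y + 7)² = 476 + 28 - 441 = 63.
Divide through by 63 to get (x + 2)²/9 - (y + 7)²/7 = 1.
Hyperbola, center (-2, -7), transverse axis horizontal; a² = 9, b² = 7.
a = 3. Vertices at (h ± a, k).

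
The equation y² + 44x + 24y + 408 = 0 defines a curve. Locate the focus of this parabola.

(-17, -12)

Only y is squared. Complete the square in y: (y + 12)² = -44(x + 6).
Vertex (-6, -12); 4p = -44 so p = -11. Opens left.
Focus is p units from the vertex along the axis: (h + p, k).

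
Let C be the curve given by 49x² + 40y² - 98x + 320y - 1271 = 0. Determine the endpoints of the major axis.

(1, -11) and (1, 3)

Collect terms: 49(x² - 2x) + 40(y² + 8y) = 1271
Complete the square: 49(x - 1)² + 40(y + 4)² = 1271 + 49 + 640 = 1960
Divide through by 1960 to get (x - 1)²/40 + (y + 4)²/49 = 1.
Ellipse, center (1, -4), major axis vertical; a² = 49, b² = 40.
a = 7. Vertices at (h, k ± a).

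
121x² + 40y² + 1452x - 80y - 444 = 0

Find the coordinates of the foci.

Group: 121(x² + 12x) + 40(y² - 2y) = 444
Complete the square: 121(x + 6)² + 40(y - 1)² = 444 + 4356 + 40 = 4840
Divide through by 4840 to get (x + 6)²/40 + (y - 1)²/121 = 1.
Ellipse, center (-6, 1), major axis vertical; a² = 121, b² = 40.
c² = a² - b² = 121 - 40 = 81, so c = 9.
Foci lie on the vertical axis through the center: (h, k ± c).

(-6, -8) and (-6, 10)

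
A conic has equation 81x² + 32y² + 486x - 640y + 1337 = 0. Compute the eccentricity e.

e = 7/9

Rearranging, 81(x² + 6x) + 32(y² - 20y) = -1337.
Complete the square: 81(x + 3)² + 32(y - 10)² = -1337 + 729 + 3200 = 2592
Divide by 2592: (x + 3)²/32 + (y - 10)²/81 = 1
Ellipse, center (-3, 10), major axis vertical; a² = 81, b² = 32.
c² = a² - b² = 49, so c = 7.
e = c/a = 7/9.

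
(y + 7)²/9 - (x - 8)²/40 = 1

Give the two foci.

(8, -14) and (8, 0)

Center (8, -7). The positive term is the y-term, so the transverse axis is vertical; a² = 9, b² = 40.
c² = a² + b² = 9 + 40 = 49, so c = 7.
Foci lie on the vertical axis through the center: (h, k ± c).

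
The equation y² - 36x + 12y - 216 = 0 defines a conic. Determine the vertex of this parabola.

Only y is squared. Complete the square in y: (y + 6)² = 36(x + 7).
Vertex (-7, -6); 4p = 36 so p = 9. Opens right.

(-7, -6)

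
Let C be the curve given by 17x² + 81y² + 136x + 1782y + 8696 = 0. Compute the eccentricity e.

17(x² + 8x) + 81(y² + 22y) = -8696
17(x + 4)² + 81(y + 11)² = -8696 + 272 + 9801 = 1377
Dividing both sides by 1377: (x + 4)²/81 + (y + 11)²/17 = 1
Ellipse, center (-4, -11), major axis horizontal; a² = 81, b² = 17.
c² = a² - b² = 64, so c = 8.
e = c/a = 8/9.

e = 8/9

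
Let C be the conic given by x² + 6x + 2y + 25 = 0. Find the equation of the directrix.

Only x is squared. Complete the square in x: (x + 3)² = -2(y + 8).
Vertex (-3, -8); 4p = -2 so p = -1/2. Opens down.
Directrix is the horizontal line y = k − p = -8 − (-1/2) = -15/2.

y = -15/2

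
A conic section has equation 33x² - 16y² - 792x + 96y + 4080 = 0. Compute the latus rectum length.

33/2

Group: 33(x² - 24x) -16(y² - 6y) = -4080
33(x - 12)² -16(y - 3)² = -4080 + 4752 - 144 = 528
Dividing both sides by 528: (x - 12)²/16 - (y - 3)²/33 = 1
Hyperbola, center (12, 3), transverse axis horizontal; a² = 16, b² = 33.
Latus rectum length = 2b²/a = 2·33/4 = 33/2.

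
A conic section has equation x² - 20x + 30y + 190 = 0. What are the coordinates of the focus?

(10, -21/2)

Only x is squared. Complete the square in x: (x - 10)² = -30(y + 3).
Vertex (10, -3); 4p = -30 so p = -15/2. Opens down.
Focus is p units from the vertex along the axis: (h, k + p).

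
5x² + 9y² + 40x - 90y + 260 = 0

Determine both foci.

Rearranging, 5(x² + 8x) + 9(y² - 10y) = -260.
Complete the square in x and y: 5(x + 4)² + 9(y - 5)² = -260 + 80 + 225 = 45
Divide by 45: (x + 4)²/9 + (y - 5)²/5 = 1
Ellipse, center (-4, 5), major axis horizontal; a² = 9, b² = 5.
c² = a² - b² = 9 - 5 = 4, so c = 2.
Foci lie on the horizontal axis through the center: (h ± c, k).

(-6, 5) and (-2, 5)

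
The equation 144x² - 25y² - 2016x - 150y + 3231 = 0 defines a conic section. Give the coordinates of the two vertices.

(2, -3) and (12, -3)

Group the x- and y-terms: 144(x² - 14x) -25(y² + 6y) = -3231
Completing the square gives 144(x - 7)² -25(y + 3)² = -3231 + 7056 - 225 = 3600.
Dividing both sides by 3600: (x - 7)²/25 - (y + 3)²/144 = 1
Hyperbola, center (7, -3), transverse axis horizontal; a² = 25, b² = 144.
a = 5. Vertices at (h ± a, k).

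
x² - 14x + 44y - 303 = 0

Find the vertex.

(7, 8)

Only x is squared. Complete the square in x: (x - 7)² = -44(y - 8).
Vertex (7, 8); 4p = -44 so p = -11. Opens down.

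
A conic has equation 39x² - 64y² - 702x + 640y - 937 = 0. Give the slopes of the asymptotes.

√39/8 and -√39/8

Group: 39(x² - 18x) -64(y² - 10y) = 937
Complete the square: 39(x - 9)² -64(y - 5)² = 937 + 3159 - 1600 = 2496
Divide by 2496: (x - 9)²/64 - (y - 5)²/39 = 1
Hyperbola, center (9, 5), transverse axis horizontal; a² = 64, b² = 39.
For a horizontal hyperbola the asymptotes have slope ±b/a.
Here that is ±√39/8.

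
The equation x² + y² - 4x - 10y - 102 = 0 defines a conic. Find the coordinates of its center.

Group the x- and y-terms: (x² - 4x) + (y² - 10y) = 102
Complete the square in x and y: (x - 2)² + (y - 5)² = 102 + 4 + 25 = 131
So (x - 2)² + (y - 5)² = 131.
Circle centered at (2, 5) with r² = 131.

(2, 5)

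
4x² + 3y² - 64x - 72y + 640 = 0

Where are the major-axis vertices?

(8, 8) and (8, 16)

Rearranging, 4(x² - 16x) + 3(y² - 24y) = -640.
Complete the square: 4(x - 8)² + 3(y - 12)² = -640 + 256 + 432 = 48
Dividing both sides by 48: (x - 8)²/12 + (y - 12)²/16 = 1
Ellipse, center (8, 12), major axis vertical; a² = 16, b² = 12.
a = 4. Vertices at (h, k ± a).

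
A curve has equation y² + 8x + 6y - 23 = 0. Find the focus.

Only y is squared. Complete the square in y: (y + 3)² = -8(x - 4).
Vertex (4, -3); 4p = -8 so p = -2. Opens left.
Focus is p units from the vertex along the axis: (h + p, k).

(2, -3)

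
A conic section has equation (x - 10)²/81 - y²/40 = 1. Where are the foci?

Center (10, 0). The positive term is the x-term, so the transverse axis is horizontal; a² = 81, b² = 40.
c² = a² + b² = 81 + 40 = 121, so c = 11.
Foci lie on the horizontal axis through the center: (h ± c, k).

(-1, 0) and (21, 0)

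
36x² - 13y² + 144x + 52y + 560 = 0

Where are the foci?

(-2, -5) and (-2, 9)

Group: 36(x² + 4x) -13(y² - 4y) = -560
Completing the square gives 36(x + 2)² -13(y - 2)² = -560 + 144 - 52 = -468.
Dividing both sides by -468: (y - 2)²/36 - (x + 2)²/13 = 1
Hyperbola, center (-2, 2), transverse axis vertical; a² = 36, b² = 13.
c² = a² + b² = 36 + 13 = 49, so c = 7.
Foci lie on the vertical axis through the center: (h, k ± c).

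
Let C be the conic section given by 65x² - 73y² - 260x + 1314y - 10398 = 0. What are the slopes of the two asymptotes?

Rearranging, 65(x² - 4x) -73(y² - 18y) = 10398.
65(x - 2)² -73(y - 9)² = 10398 + 260 - 5913 = 4745
Divide by 4745: (x - 2)²/73 - (y - 9)²/65 = 1
Hyperbola, center (2, 9), transverse axis horizontal; a² = 73, b² = 65.
For a horizontal hyperbola the asymptotes have slope ±b/a.
Here that is ±√65/√73 = ±√4745/73.

√4745/73 and -√4745/73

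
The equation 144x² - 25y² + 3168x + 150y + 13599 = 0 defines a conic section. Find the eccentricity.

e = 13/5

Rearranging, 144(x² + 22x) -25(y² - 6y) = -13599.
144(x + 11)² -25(y - 3)² = -13599 + 17424 - 225 = 3600
Divide by 3600: (x + 11)²/25 - (y - 3)²/144 = 1
Hyperbola, center (-11, 3), transverse axis horizontal; a² = 25, b² = 144.
c² = a² + b² = 169, so c = 13.
e = c/a = 13/5.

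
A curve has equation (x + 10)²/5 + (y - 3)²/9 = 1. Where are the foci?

Center (-10, 3). The larger denominator 9 sits under the y-term, so the major axis is vertical; a² = 9, b² = 5.
c² = a² - b² = 9 - 5 = 4, so c = 2.
Foci lie on the vertical axis through the center: (h, k ± c).

(-10, 1) and (-10, 5)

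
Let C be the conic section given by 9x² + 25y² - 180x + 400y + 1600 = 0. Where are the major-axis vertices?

Group the x- and y-terms: 9(x² - 20x) + 25(y² + 16y) = -1600
Complete the square: 9(x - 10)² + 25(y + 8)² = -1600 + 900 + 1600 = 900
Dividing both sides by 900: (x - 10)²/100 + (y + 8)²/36 = 1
Ellipse, center (10, -8), major axis horizontal; a² = 100, b² = 36.
a = 10. Vertices at (h ± a, k).

(0, -8) and (20, -8)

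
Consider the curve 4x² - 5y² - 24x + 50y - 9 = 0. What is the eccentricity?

Collect terms: 4(x² - 6x) -5(y² - 10y) = 9
Complete the square in x and y: 4(x - 3)² -5(y - 5)² = 9 + 36 - 125 = -80
Divide through by -80 to get (y - 5)²/16 - (x - 3)²/20 = 1.
Hyperbola, center (3, 5), transverse axis vertical; a² = 16, b² = 20.
c² = a² + b² = 36, so c = 6.
e = c/a = 6/4 = 3/2.

e = 3/2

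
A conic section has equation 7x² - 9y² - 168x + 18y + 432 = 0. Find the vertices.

7(x² - 24x) -9(y² - 2y) = -432
Complete the square in x and y: 7(x - 12)² -9(y - 1)² = -432 + 1008 - 9 = 567
Divide by 567: (x - 12)²/81 - (y - 1)²/63 = 1
Hyperbola, center (12, 1), transverse axis horizontal; a² = 81, b² = 63.
a = 9. Vertices at (h ± a, k).

(3, 1) and (21, 1)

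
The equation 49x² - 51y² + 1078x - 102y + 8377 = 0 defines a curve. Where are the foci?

Collect terms: 49(x² + 22x) -51(y² + 2y) = -8377
Completing the square gives 49(x + 11)² -51(y + 1)² = -8377 + 5929 - 51 = -2499.
Divide by -2499: (y + 1)²/49 - (x + 11)²/51 = 1
Hyperbola, center (-11, -1), transverse axis vertical; a² = 49, b² = 51.
c² = a² + b² = 49 + 51 = 100, so c = 10.
Foci lie on the vertical axis through the center: (h, k ± c).

(-11, -11) and (-11, 9)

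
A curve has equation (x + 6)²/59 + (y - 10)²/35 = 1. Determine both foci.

Center (-6, 10). The larger denominator 59 sits under the x-term, so the major axis is horizontal; a² = 59, b² = 35.
c² = a² - b² = 59 - 35 = 24, so c = 2√6.
Foci lie on the horizontal axis through the center: (h ± c, k).

(-6 - 2√6, 10) and (-6 + 2√6, 10)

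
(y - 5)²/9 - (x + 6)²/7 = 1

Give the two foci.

(-6, 1) and (-6, 9)

Center (-6, 5). The positive term is the y-term, so the transverse axis is vertical; a² = 9, b² = 7.
c² = a² + b² = 9 + 7 = 16, so c = 4.
Foci lie on the vertical axis through the center: (h, k ± c).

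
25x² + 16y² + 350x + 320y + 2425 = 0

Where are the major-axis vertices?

25(x² + 14x) + 16(y² + 20y) = -2425
Complete the square in x and y: 25(x + 7)² + 16(y + 10)² = -2425 + 1225 + 1600 = 400
Dividing both sides by 400: (x + 7)²/16 + (y + 10)²/25 = 1
Ellipse, center (-7, -10), major axis vertical; a² = 25, b² = 16.
a = 5. Vertices at (h, k ± a).

(-7, -15) and (-7, -5)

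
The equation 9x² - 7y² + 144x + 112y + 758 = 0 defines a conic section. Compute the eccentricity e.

Rearranging, 9(x² + 16x) -7(y² - 16y) = -758.
Complete the square in x and y: 9(x + 8)² -7(y - 8)² = -758 + 576 - 448 = -630
Divide through by -630 to get (y - 8)²/90 - (x + 8)²/70 = 1.
Hyperbola, center (-8, 8), transverse axis vertical; a² = 90, b² = 70.
c² = a² + b² = 160, so c = 4√10.
e = c/a = 4√10/3√10 = 4/3.

e = 4/3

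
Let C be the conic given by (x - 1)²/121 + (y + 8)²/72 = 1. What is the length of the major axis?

Center (1, -8). The larger denominator 121 sits under the x-term, so the major axis is horizontal; a² = 121, b² = 72.
a² = 121 so a = 11; the major axis has length 2a = 22.

22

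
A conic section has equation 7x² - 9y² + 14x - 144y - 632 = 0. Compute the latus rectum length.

14/3

7(x² + 2x) -9(y² + 16y) = 632
7(x + 1)² -9(y + 8)² = 632 + 7 - 576 = 63
Divide by 63: (x + 1)²/9 - (y + 8)²/7 = 1
Hyperbola, center (-1, -8), transverse axis horizontal; a² = 9, b² = 7.
Latus rectum length = 2b²/a = 2·7/3 = 14/3.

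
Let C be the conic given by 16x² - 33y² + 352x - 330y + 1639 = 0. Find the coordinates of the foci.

Collect terms: 16(x² + 22x) -33(y² + 10y) = -1639
Complete the square: 16(x + 11)² -33(y + 5)² = -1639 + 1936 - 825 = -528
Divide by -528: (y + 5)²/16 - (x + 11)²/33 = 1
Hyperbola, center (-11, -5), transverse axis vertical; a² = 16, b² = 33.
c² = a² + b² = 16 + 33 = 49, so c = 7.
Foci lie on the vertical axis through the center: (h, k ± c).

(-11, -12) and (-11, 2)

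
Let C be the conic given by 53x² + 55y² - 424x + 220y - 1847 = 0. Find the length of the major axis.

53(x² - 8x) + 55(y² + 4y) = 1847
53(x - 4)² + 55(y + 2)² = 1847 + 848 + 220 = 2915
Dividing both sides by 2915: (x - 4)²/55 + (y + 2)²/53 = 1
Ellipse, center (4, -2), major axis horizontal; a² = 55, b² = 53.
a² = 55 so a = √55; the major axis has length 2a = 2√55.

2√55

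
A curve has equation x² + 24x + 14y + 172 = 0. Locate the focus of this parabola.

Only x is squared. Complete the square in x: (x + 12)² = -14(y + 2).
Vertex (-12, -2); 4p = -14 so p = -7/2. Opens down.
Focus is p units from the vertex along the axis: (h, k + p).

(-12, -11/2)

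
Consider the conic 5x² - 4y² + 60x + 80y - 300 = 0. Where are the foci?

(-12, 10) and (0, 10)

Group: 5(x² + 12x) -4(y² - 20y) = 300
Completing the square gives 5(x + 6)² -4(y - 10)² = 300 + 180 - 400 = 80.
Dividing both sides by 80: (x + 6)²/16 - (y - 10)²/20 = 1
Hyperbola, center (-6, 10), transverse axis horizontal; a² = 16, b² = 20.
c² = a² + b² = 16 + 20 = 36, so c = 6.
Foci lie on the horizontal axis through the center: (h ± c, k).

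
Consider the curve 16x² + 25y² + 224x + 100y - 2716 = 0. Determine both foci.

Group the x- and y-terms: 16(x² + 14x) + 25(y² + 4y) = 2716
16(x + 7)² + 25(y + 2)² = 2716 + 784 + 100 = 3600
Dividing both sides by 3600: (x + 7)²/225 + (y + 2)²/144 = 1
Ellipse, center (-7, -2), major axis horizontal; a² = 225, b² = 144.
c² = a² - b² = 225 - 144 = 81, so c = 9.
Foci lie on the horizontal axis through the center: (h ± c, k).

(-16, -2) and (2, -2)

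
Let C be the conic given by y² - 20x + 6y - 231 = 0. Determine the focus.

Only y is squared. Complete the square in y: (y + 3)² = 20(x + 12).
Vertex (-12, -3); 4p = 20 so p = 5. Opens right.
Focus is p units from the vertex along the axis: (h + p, k).

(-7, -3)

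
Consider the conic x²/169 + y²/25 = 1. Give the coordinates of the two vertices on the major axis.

(-13, 0) and (13, 0)

Center (0, 0). The larger denominator 169 sits under the x-term, so the major axis is horizontal; a² = 169, b² = 25.
a = 13. Vertices at (h ± a, k).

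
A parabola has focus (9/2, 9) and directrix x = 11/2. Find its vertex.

(5, 9)

The vertex is the midpoint between the focus and the directrix along the axis of symmetry.
Axis is horizontal (directrix is vertical). Vertex x-coordinate = (9/2 + 11/2)/2 = 5; y-coordinate = 9.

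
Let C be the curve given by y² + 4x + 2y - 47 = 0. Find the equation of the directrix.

Only y is squared. Complete the square in y: (y + 1)² = -4(x - 12).
Vertex (12, -1); 4p = -4 so p = -1. Opens left.
Directrix is the vertical line x = h − p = 12 − (-1) = 13.

x = 13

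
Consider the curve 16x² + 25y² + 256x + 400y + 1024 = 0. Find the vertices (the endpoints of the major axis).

Collect terms: 16(x² + 16x) + 25(y² + 16y) = -1024
Completing the square gives 16(x + 8)² + 25(y + 8)² = -1024 + 1024 + 1600 = 1600.
Dividing both sides by 1600: (x + 8)²/100 + (y + 8)²/64 = 1
Ellipse, center (-8, -8), major axis horizontal; a² = 100, b² = 64.
a = 10. Vertices at (h ± a, k).

(-18, -8) and (2, -8)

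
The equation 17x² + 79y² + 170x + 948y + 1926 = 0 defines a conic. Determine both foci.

17(x² + 10x) + 79(y² + 12y) = -1926
Completing the square gives 17(x + 5)² + 79(y + 6)² = -1926 + 425 + 2844 = 1343.
Dividing both sides by 1343: (x + 5)²/79 + (y + 6)²/17 = 1
Ellipse, center (-5, -6), major axis horizontal; a² = 79, b² = 17.
c² = a² - b² = 79 - 17 = 62, so c = √62.
Foci lie on the horizontal axis through the center: (h ± c, k).

(-5 - √62, -6) and (-5 + √62, -6)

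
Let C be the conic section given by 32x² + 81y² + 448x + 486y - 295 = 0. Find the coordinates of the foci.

Collect terms: 32(x² + 14x) + 81(y² + 6y) = 295
Complete the square: 32(x + 7)² + 81(y + 3)² = 295 + 1568 + 729 = 2592
Dividing both sides by 2592: (x + 7)²/81 + (y + 3)²/32 = 1
Ellipse, center (-7, -3), major axis horizontal; a² = 81, b² = 32.
c² = a² - b² = 81 - 32 = 49, so c = 7.
Foci lie on the horizontal axis through the center: (h ± c, k).

(-14, -3) and (0, -3)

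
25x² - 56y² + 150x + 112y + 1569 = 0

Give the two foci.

25(x² + 6x) -56(y² - 2y) = -1569
Complete the square: 25(x + 3)² -56(y - 1)² = -1569 + 225 - 56 = -1400
Divide by -1400: (y - 1)²/25 - (x + 3)²/56 = 1
Hyperbola, center (-3, 1), transverse axis vertical; a² = 25, b² = 56.
c² = a² + b² = 25 + 56 = 81, so c = 9.
Foci lie on the vertical axis through the center: (h, k ± c).

(-3, -8) and (-3, 10)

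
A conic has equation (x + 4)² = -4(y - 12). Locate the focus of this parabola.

(-4, 11)

Vertex (-4, 12); 4p = -4 so p = -1. Opens down.
Focus is p units from the vertex along the axis: (h, k + p).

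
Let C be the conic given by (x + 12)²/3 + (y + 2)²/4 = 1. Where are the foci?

Center (-12, -2). The larger denominator 4 sits under the y-term, so the major axis is vertical; a² = 4, b² = 3.
c² = a² - b² = 4 - 3 = 1, so c = 1.
Foci lie on the vertical axis through the center: (h, k ± c).

(-12, -3) and (-12, -1)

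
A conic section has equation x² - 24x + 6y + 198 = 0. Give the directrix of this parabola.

y = -15/2

Only x is squared. Complete the square in x: (x - 12)² = -6(y + 9).
Vertex (12, -9); 4p = -6 so p = -3/2. Opens down.
Directrix is the horizontal line y = k − p = -9 − (-3/2) = -15/2.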